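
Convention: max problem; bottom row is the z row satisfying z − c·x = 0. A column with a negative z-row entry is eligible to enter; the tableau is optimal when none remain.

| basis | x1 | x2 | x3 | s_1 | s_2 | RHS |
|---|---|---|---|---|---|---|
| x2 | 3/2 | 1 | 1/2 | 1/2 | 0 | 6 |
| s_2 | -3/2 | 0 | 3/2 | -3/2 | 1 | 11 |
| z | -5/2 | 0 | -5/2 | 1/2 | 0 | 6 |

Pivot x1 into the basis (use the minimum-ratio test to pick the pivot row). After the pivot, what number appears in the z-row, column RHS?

Ratio test on column x1 — row 1: 6/(3/2) = 4; row 2: entry -3/2 ≤ 0. Minimum is 4 at row 1 (x2 leaves); pivot element 3/2.
Divide row 1 by 3/2; eliminate column x1 from the other rows.
z-row update in column RHS: 6 − (-5/2)·4 = 16.

16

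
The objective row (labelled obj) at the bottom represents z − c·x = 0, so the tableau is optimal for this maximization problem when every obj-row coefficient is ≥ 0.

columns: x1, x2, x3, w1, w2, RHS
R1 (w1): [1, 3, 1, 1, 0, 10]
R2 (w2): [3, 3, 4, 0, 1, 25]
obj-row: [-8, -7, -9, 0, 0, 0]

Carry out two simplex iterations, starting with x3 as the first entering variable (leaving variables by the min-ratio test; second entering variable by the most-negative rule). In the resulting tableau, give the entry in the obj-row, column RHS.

200/3

Ratio test on column x3 — row 1: 10/1 = 10; row 2: 25/4 = 25/4. Minimum is 25/4 at row 2 (w2 leaves); pivot element 4.
Divide row 2 by 4; eliminate column x3 from the other rows.
Second iteration: most negative obj-row entry is -5/4 in column x1, so x1 enters.
Ratio test on column x1 — row 1: (15/4)/(1/4) = 15; row 2: (25/4)/(3/4) = 25/3. Minimum is 25/3 at row 2 (x3 leaves); pivot element 3/4.
Divide row 2 by 3/4; eliminate column x1 from the other rows.
After both pivots, the entry at the obj-row, column RHS is 200/3.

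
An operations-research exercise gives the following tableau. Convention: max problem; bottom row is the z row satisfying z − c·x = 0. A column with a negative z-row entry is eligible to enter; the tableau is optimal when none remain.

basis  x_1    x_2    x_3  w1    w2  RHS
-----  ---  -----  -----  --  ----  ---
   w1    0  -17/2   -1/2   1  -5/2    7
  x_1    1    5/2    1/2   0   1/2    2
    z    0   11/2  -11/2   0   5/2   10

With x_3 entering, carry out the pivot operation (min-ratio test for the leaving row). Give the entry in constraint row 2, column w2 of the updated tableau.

1

Ratio test on column x_3 — row 1: entry -1/2 ≤ 0; row 2: 2/(1/2) = 4. Minimum is 4 at row 2 (x_1 leaves); pivot element 1/2.
Divide row 2 by 1/2; eliminate column x_3 from the other rows.
In the new row 2, the w2 entry is the old entry divided by the pivot: (1/2)/(1/2) = 1.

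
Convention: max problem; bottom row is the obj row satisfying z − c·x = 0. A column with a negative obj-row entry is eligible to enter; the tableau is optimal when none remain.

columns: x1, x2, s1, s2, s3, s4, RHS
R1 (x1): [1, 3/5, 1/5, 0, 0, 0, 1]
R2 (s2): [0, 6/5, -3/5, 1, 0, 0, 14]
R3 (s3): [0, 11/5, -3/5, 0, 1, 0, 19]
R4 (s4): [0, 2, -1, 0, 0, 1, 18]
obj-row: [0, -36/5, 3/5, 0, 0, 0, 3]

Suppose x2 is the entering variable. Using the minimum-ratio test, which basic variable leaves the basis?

x1

Column x2 entries and ratios — x1: 1/(3/5) = 5/3; s2: 14/(6/5) = 35/3; s3: 19/(11/5) = 95/11; s4: 18/2 = 9.
Smallest ratio is 5/3 in the row of x1, so x1 leaves.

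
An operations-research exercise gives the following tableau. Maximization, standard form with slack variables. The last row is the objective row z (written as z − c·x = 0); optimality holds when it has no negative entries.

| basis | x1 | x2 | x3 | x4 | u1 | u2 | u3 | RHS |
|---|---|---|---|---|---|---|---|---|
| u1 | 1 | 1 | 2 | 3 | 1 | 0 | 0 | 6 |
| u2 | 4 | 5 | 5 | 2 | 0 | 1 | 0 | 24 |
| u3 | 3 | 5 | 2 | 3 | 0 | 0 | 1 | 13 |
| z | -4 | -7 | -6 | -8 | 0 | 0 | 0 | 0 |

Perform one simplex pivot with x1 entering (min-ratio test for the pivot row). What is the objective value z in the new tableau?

Ratio test on column x1 — row 1: 6/1 = 6; row 2: 24/4 = 6; row 3: 13/3 = 13/3. Minimum is 13/3 at row 3 (u3 leaves); pivot element 3.
Pivot on row 3; the z-row RHS becomes 0 − (-4)·(13/3) = 52/3.

52/3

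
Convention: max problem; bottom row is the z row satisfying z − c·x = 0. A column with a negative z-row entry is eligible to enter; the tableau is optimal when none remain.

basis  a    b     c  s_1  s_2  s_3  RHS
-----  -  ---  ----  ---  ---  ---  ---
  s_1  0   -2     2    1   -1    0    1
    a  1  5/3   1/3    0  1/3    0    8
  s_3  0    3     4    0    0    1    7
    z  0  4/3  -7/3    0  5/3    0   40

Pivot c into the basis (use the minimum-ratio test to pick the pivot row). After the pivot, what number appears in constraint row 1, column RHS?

Ratio test on column c — row 1: 1/2 = 1/2; row 2: 8/(1/3) = 24; row 3: 7/4 = 7/4. Minimum is 1/2 at row 1 (s_1 leaves); pivot element 2.
Divide row 1 by 2; eliminate column c from the other rows.
In the new row 1, the RHS entry is the old entry divided by the pivot: 1/2 = 1/2.

1/2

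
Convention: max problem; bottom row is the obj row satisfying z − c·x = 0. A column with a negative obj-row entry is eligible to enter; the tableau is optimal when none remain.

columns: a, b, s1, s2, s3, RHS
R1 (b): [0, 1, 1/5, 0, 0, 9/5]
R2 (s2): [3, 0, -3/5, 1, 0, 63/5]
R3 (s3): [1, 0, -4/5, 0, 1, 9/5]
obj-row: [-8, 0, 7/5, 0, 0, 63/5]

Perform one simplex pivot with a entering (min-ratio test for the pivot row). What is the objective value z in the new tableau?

Ratio test on column a — row 1: entry 0 ≤ 0; row 2: (63/5)/3 = 21/5; row 3: (9/5)/1 = 9/5. Minimum is 9/5 at row 3 (s3 leaves); pivot element 1.
Pivot on row 3; the obj-row RHS becomes 63/5 − (-8)·(9/5) = 27.

27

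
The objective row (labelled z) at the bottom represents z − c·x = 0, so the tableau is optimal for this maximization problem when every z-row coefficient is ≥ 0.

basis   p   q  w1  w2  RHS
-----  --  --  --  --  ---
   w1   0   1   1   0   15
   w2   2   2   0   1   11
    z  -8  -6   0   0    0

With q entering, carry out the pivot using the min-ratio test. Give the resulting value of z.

33

Ratio test on column q — row 1: 15/1 = 15; row 2: 11/2 = 11/2. Minimum is 11/2 at row 2 (w2 leaves); pivot element 2.
Pivot on row 2; the z-row RHS becomes 0 − (-6)·(11/2) = 33.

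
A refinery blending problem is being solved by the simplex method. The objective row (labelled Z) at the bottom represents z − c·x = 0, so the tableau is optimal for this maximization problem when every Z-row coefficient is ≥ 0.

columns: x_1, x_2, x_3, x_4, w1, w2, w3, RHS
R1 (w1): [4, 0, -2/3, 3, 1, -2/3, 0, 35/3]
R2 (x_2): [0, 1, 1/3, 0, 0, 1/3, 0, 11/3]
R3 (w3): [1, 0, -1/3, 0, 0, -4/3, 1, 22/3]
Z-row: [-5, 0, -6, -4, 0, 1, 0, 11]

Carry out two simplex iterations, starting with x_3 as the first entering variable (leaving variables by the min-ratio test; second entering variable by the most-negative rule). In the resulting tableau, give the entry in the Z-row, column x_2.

Ratio test on column x_3 — row 1: entry -2/3 ≤ 0; row 2: (11/3)/(1/3) = 11; row 3: entry -1/3 ≤ 0. Minimum is 11 at row 2 (x_2 leaves); pivot element 1/3.
Divide row 2 by 1/3; eliminate column x_3 from the other rows.
Second iteration: most negative Z-row entry is -5 in column x_1, so x_1 enters.
Ratio test on column x_1 — row 1: 19/4 = 19/4; row 2: entry 0 ≤ 0; row 3: 11/1 = 11. Minimum is 19/4 at row 1 (w1 leaves); pivot element 4.
Divide row 1 by 4; eliminate column x_1 from the other rows.
After both pivots, the entry at the Z-row, column x_2 is 41/2.

41/2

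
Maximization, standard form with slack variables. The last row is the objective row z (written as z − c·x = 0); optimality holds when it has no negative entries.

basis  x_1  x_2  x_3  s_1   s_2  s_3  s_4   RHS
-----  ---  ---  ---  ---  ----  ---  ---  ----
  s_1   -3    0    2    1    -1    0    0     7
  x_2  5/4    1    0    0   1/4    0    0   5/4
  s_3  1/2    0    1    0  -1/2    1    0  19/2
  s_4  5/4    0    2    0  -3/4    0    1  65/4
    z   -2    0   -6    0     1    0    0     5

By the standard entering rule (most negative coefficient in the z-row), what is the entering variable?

Negative z-row entries: x_1: -2, x_3: -6.
The most negative is -6 in column x_3, so x_3 enters.

x_3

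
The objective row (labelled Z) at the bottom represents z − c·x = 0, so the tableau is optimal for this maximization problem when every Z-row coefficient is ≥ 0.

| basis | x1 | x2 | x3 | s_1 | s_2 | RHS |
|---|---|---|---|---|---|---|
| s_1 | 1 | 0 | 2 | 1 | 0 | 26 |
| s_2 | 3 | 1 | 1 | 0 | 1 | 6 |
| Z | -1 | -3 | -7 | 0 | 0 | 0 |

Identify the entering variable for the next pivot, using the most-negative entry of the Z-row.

Negative Z-row entries: x1: -1, x2: -3, x3: -7.
The most negative is -7 in column x3, so x3 enters.

x3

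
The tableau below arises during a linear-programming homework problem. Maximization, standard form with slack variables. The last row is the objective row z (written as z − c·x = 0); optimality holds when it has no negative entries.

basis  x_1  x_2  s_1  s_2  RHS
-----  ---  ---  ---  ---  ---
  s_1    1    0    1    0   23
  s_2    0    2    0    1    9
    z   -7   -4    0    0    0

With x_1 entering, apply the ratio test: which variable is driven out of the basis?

Column x_1 entries and ratios — s_1: 23/1 = 23; s_2: 0 ≤ 0, skip.
Smallest ratio is 23 in the row of s_1, so s_1 leaves.

s_1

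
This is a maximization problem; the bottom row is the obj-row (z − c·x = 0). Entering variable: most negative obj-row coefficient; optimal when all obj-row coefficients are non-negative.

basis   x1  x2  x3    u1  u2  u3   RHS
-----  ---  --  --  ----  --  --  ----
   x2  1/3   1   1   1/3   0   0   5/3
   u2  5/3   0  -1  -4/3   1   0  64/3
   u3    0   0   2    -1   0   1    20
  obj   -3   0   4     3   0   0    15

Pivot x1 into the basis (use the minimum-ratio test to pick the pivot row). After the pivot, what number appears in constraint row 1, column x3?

Ratio test on column x1 — row 1: (5/3)/(1/3) = 5; row 2: (64/3)/(5/3) = 64/5; row 3: entry 0 ≤ 0. Minimum is 5 at row 1 (x2 leaves); pivot element 1/3.
Divide row 1 by 1/3; eliminate column x1 from the other rows.
In the new row 1, the x3 entry is the old entry divided by the pivot: 1/(1/3) = 3.

3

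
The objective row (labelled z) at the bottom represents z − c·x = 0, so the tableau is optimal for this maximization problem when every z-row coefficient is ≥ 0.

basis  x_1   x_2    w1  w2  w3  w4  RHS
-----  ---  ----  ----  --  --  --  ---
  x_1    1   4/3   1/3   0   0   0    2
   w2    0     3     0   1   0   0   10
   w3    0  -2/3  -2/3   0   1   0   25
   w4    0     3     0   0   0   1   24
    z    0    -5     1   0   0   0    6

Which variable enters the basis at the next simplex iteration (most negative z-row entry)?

x_2

Negative z-row entries: x_2: -5.
The most negative is -5 in column x_2, so x_2 enters.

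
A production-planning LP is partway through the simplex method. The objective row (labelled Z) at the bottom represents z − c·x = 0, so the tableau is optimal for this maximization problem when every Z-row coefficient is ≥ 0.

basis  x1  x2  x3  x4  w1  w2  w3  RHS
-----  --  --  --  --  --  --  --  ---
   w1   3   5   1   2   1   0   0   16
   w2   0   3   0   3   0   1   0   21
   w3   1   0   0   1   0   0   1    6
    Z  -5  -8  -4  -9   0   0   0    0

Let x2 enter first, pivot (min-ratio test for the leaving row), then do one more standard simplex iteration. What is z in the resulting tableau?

302/5

Ratio test on column x2 — row 1: 16/5 = 16/5; row 2: 21/3 = 7; row 3: entry 0 ≤ 0. Minimum is 16/5 at row 1 (w1 leaves); pivot element 5.
Pivot on row 1; the Z-row RHS becomes 0 − (-8)·(16/5) = 128/5.
Next entering variable (most negative Z-row entry -29/5): x4.
Ratio test on column x4 — row 1: (16/5)/(2/5) = 8; row 2: (57/5)/(9/5) = 19/3; row 3: 6/1 = 6. Minimum is 6 at row 3 (w3 leaves); pivot element 1.
After the second pivot the Z-row RHS is 128/5 − (-29/5)·6 = 302/5.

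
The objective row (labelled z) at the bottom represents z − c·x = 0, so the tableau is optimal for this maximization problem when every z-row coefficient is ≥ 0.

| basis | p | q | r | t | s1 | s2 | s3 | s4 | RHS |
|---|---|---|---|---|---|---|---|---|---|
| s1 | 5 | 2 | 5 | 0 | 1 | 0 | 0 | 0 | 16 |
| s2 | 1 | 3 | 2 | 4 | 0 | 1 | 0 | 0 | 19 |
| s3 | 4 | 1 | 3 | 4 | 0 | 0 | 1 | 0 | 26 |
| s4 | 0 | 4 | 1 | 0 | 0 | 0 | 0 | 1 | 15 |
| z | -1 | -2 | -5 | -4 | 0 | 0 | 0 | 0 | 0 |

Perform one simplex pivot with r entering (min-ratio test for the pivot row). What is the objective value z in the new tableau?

16

Ratio test on column r — row 1: 16/5 = 16/5; row 2: 19/2 = 19/2; row 3: 26/3 = 26/3; row 4: 15/1 = 15. Minimum is 16/5 at row 1 (s1 leaves); pivot element 5.
Pivot on row 1; the z-row RHS becomes 0 − (-5)·(16/5) = 16.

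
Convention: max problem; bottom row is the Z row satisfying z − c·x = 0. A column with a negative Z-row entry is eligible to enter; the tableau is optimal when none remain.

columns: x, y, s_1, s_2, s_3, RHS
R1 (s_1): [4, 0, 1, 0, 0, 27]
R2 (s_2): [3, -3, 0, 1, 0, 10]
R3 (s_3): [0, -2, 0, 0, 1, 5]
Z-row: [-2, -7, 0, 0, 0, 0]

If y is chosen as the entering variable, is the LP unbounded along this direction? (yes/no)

yes

Every constraint-row entry in column y is ≤ 0, so increasing y is unbounded.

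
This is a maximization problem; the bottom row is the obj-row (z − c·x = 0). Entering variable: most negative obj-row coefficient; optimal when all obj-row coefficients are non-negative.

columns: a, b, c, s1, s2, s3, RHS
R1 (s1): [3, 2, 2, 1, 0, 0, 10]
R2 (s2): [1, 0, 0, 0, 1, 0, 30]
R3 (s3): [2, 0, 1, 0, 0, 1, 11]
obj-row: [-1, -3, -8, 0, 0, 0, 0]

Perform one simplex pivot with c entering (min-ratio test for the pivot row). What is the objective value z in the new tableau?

Ratio test on column c — row 1: 10/2 = 5; row 2: entry 0 ≤ 0; row 3: 11/1 = 11. Minimum is 5 at row 1 (s1 leaves); pivot element 2.
Pivot on row 1; the obj-row RHS becomes 0 − (-8)·5 = 40.

40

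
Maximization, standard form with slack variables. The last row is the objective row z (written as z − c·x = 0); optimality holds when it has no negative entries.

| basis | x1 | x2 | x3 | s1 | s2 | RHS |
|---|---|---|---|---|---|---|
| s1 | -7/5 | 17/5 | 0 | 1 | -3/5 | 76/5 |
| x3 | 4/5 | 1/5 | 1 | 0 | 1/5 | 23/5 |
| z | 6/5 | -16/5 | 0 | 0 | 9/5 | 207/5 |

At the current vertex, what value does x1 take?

0

x1 is not in the basis, so in the current basic feasible solution x1 = 0.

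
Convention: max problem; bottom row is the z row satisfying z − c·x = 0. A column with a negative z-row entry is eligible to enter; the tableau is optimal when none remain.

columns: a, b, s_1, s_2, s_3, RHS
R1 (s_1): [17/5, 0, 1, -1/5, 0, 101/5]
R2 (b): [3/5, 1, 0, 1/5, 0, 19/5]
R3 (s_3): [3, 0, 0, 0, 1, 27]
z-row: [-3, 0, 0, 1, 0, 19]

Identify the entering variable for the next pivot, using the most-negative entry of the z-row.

Negative z-row entries: a: -3.
The most negative is -3 in column a, so a enters.

a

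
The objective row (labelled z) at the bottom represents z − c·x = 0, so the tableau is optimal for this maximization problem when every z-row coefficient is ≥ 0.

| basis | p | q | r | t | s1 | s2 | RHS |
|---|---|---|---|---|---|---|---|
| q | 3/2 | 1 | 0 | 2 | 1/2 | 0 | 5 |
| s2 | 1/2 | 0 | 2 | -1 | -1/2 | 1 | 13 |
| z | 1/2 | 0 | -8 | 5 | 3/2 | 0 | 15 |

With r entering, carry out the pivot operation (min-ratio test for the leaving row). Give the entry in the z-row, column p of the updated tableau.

5/2

Ratio test on column r — row 1: entry 0 ≤ 0; row 2: 13/2 = 13/2. Minimum is 13/2 at row 2 (s2 leaves); pivot element 2.
Divide row 2 by 2; eliminate column r from the other rows.
z-row update in column p: 1/2 − (-8)·(1/4) = 5/2.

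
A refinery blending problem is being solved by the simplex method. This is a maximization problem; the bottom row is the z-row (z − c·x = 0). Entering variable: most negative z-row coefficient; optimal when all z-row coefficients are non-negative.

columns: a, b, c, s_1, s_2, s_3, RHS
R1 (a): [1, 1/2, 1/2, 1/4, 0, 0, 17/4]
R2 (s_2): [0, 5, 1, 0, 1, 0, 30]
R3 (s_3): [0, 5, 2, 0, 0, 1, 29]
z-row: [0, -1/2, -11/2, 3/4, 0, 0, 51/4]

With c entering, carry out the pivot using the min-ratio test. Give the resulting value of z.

Ratio test on column c — row 1: (17/4)/(1/2) = 17/2; row 2: 30/1 = 30; row 3: 29/2 = 29/2. Minimum is 17/2 at row 1 (a leaves); pivot element 1/2.
Pivot on row 1; the z-row RHS becomes 51/4 − (-11/2)·(17/2) = 119/2.

119/2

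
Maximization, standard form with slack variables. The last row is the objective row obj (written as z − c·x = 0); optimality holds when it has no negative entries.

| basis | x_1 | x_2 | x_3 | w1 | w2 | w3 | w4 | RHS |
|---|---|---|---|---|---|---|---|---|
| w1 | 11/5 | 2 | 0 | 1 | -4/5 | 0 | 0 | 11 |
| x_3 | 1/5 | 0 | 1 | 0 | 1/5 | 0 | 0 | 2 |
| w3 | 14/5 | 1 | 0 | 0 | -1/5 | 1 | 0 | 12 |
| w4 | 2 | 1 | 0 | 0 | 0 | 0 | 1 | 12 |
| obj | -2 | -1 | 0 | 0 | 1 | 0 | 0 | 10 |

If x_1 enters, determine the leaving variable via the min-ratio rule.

Column x_1 entries and ratios — w1: 11/(11/5) = 5; x_3: 2/(1/5) = 10; w3: 12/(14/5) = 30/7; w4: 12/2 = 6.
Smallest ratio is 30/7 in the row of w3, so w3 leaves.

w3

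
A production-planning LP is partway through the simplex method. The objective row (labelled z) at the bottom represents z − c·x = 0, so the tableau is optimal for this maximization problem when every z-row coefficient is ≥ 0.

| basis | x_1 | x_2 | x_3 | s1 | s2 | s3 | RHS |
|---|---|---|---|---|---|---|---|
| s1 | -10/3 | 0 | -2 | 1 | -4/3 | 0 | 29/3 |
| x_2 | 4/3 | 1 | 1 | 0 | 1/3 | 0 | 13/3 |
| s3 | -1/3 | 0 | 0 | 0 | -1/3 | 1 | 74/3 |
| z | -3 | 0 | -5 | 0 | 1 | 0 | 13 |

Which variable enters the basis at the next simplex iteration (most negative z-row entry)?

x_3

Negative z-row entries: x_1: -3, x_3: -5.
The most negative is -5 in column x_3, so x_3 enters.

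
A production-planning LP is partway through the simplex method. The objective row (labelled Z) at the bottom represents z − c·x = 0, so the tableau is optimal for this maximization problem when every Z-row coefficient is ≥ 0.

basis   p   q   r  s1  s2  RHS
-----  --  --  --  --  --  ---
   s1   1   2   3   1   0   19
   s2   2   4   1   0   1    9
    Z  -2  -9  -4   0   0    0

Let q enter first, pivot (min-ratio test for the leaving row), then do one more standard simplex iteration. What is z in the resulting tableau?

152/5

Ratio test on column q — row 1: 19/2 = 19/2; row 2: 9/4 = 9/4. Minimum is 9/4 at row 2 (s2 leaves); pivot element 4.
Pivot on row 2; the Z-row RHS becomes 0 − (-9)·(9/4) = 81/4.
Next entering variable (most negative Z-row entry -7/4): r.
Ratio test on column r — row 1: (29/2)/(5/2) = 29/5; row 2: (9/4)/(1/4) = 9. Minimum is 29/5 at row 1 (s1 leaves); pivot element 5/2.
After the second pivot the Z-row RHS is 81/4 − (-7/4)·(29/5) = 152/5.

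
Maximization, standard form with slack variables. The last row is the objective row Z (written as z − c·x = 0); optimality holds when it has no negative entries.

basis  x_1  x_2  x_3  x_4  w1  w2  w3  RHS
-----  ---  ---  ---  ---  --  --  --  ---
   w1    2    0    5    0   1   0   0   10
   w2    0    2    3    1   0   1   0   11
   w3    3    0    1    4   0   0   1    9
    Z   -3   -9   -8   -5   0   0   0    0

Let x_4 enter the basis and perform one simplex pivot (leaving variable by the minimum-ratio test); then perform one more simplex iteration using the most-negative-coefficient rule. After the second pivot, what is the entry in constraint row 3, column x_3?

Ratio test on column x_4 — row 1: entry 0 ≤ 0; row 2: 11/1 = 11; row 3: 9/4 = 9/4. Minimum is 9/4 at row 3 (w3 leaves); pivot element 4.
Divide row 3 by 4; eliminate column x_4 from the other rows.
Second iteration: most negative Z-row entry is -9 in column x_2, so x_2 enters.
Ratio test on column x_2 — row 1: entry 0 ≤ 0; row 2: (35/4)/2 = 35/8; row 3: entry 0 ≤ 0. Minimum is 35/8 at row 2 (w2 leaves); pivot element 2.
Divide row 2 by 2; eliminate column x_2 from the other rows.
After both pivots, the entry at constraint row 3, column x_3 is 1/4.

1/4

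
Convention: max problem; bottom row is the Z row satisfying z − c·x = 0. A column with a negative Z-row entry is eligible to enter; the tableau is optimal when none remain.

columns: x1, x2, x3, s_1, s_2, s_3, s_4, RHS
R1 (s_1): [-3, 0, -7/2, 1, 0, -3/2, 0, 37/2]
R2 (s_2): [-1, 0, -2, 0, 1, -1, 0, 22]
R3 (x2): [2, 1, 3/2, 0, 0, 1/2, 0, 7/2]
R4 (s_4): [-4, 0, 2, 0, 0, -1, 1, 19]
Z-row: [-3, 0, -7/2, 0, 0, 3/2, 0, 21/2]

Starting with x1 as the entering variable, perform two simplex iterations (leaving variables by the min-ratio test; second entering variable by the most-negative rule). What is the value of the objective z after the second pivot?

56/3

Ratio test on column x1 — row 1: entry -3 ≤ 0; row 2: entry -1 ≤ 0; row 3: (7/2)/2 = 7/4; row 4: entry -4 ≤ 0. Minimum is 7/4 at row 3 (x2 leaves); pivot element 2.
Pivot on row 3; the Z-row RHS becomes 21/2 − (-3)·(7/4) = 63/4.
Next entering variable (most negative Z-row entry -5/4): x3.
Ratio test on column x3 — row 1: entry -5/4 ≤ 0; row 2: entry -5/4 ≤ 0; row 3: (7/4)/(3/4) = 7/3; row 4: 26/5 = 26/5. Minimum is 7/3 at row 3 (x1 leaves); pivot element 3/4.
After the second pivot the Z-row RHS is 63/4 − (-5/4)·(7/3) = 56/3.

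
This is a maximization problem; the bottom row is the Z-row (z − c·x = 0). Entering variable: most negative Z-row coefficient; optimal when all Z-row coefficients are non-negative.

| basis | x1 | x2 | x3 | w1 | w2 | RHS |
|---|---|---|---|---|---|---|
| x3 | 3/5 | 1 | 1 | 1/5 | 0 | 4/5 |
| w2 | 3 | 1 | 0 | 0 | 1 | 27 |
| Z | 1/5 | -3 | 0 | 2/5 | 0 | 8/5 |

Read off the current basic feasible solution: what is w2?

27

w2 is basic (row 2); its value is the RHS of that row, 27.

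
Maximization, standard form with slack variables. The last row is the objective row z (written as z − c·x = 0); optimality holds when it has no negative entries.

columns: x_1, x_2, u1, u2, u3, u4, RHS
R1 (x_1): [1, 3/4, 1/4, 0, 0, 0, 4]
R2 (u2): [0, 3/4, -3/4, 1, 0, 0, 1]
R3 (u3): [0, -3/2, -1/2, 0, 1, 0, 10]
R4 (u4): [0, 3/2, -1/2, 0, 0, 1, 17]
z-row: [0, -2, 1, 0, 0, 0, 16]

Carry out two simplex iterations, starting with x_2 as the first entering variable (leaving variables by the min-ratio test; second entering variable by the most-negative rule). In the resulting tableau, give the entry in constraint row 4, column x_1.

Ratio test on column x_2 — row 1: 4/(3/4) = 16/3; row 2: 1/(3/4) = 4/3; row 3: entry -3/2 ≤ 0; row 4: 17/(3/2) = 34/3. Minimum is 4/3 at row 2 (u2 leaves); pivot element 3/4.
Divide row 2 by 3/4; eliminate column x_2 from the other rows.
Second iteration: most negative z-row entry is -1 in column u1, so u1 enters.
Ratio test on column u1 — row 1: 3/1 = 3; row 2: entry -1 ≤ 0; row 3: entry -2 ≤ 0; row 4: 15/1 = 15. Minimum is 3 at row 1 (x_1 leaves); pivot element 1.
Divide row 1 by 1; eliminate column u1 from the other rows.
After both pivots, the entry at constraint row 4, column x_1 is -1.

-1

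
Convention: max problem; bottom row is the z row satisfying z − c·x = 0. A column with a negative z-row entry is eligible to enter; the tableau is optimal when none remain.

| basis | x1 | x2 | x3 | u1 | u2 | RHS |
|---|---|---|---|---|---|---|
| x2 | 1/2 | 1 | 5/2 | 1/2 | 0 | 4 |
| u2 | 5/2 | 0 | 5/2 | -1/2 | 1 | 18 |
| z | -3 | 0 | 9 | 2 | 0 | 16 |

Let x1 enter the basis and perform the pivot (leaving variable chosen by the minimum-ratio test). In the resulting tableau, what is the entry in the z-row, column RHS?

Ratio test on column x1 — row 1: 4/(1/2) = 8; row 2: 18/(5/2) = 36/5. Minimum is 36/5 at row 2 (u2 leaves); pivot element 5/2.
Divide row 2 by 5/2; eliminate column x1 from the other rows.
z-row update in column RHS: 16 − (-3)·(36/5) = 188/5.

188/5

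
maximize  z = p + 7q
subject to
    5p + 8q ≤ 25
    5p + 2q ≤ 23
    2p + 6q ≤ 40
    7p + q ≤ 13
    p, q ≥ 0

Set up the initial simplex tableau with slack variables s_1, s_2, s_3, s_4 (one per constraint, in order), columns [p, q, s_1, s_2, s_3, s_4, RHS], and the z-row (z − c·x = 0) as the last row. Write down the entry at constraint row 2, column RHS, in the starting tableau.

The RHS of constraint 2 is b_2 = 23.

23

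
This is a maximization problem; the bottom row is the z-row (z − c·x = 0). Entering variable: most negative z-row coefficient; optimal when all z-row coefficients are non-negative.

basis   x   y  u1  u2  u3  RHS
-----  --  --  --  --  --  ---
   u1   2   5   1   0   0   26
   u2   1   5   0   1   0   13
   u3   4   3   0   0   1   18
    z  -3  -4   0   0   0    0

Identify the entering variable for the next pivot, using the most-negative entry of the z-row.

y

Negative z-row entries: x: -3, y: -4.
The most negative is -4 in column y, so y enters.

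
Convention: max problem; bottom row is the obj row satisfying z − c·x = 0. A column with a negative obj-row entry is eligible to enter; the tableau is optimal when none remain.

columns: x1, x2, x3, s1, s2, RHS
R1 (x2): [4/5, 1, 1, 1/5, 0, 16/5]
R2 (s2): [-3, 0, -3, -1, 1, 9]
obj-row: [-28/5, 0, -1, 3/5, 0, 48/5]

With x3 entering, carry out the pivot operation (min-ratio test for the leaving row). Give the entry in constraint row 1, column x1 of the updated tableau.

Ratio test on column x3 — row 1: (16/5)/1 = 16/5; row 2: entry -3 ≤ 0. Minimum is 16/5 at row 1 (x2 leaves); pivot element 1.
Divide row 1 by 1; eliminate column x3 from the other rows.
In the new row 1, the x1 entry is the old entry divided by the pivot: (4/5)/1 = 4/5.

4/5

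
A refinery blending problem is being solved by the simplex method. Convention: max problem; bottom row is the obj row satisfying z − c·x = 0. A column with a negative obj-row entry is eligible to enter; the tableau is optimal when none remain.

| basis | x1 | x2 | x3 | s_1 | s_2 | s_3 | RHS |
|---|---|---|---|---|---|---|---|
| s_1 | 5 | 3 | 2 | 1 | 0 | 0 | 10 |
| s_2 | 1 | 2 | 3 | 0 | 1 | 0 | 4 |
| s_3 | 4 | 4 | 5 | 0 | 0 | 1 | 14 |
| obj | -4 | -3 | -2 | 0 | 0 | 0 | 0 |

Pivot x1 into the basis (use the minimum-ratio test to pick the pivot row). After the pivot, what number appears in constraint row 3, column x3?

17/5

Ratio test on column x1 — row 1: 10/5 = 2; row 2: 4/1 = 4; row 3: 14/4 = 7/2. Minimum is 2 at row 1 (s_1 leaves); pivot element 5.
Divide row 1 by 5; eliminate column x1 from the other rows.
Row 3 update in column x3: 5 − 4·(2/5) = 17/5.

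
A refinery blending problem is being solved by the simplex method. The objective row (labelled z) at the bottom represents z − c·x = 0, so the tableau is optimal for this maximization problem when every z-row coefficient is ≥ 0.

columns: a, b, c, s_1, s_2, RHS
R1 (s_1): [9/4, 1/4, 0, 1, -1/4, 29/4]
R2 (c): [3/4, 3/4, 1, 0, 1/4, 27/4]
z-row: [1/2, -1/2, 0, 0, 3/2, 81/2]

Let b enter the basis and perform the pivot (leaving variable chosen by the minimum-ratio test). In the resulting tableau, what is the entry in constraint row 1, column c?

Ratio test on column b — row 1: (29/4)/(1/4) = 29; row 2: (27/4)/(3/4) = 9. Minimum is 9 at row 2 (c leaves); pivot element 3/4.
Divide row 2 by 3/4; eliminate column b from the other rows.
Row 1 update in column c: 0 − (1/4)·(4/3) = -1/3.

-1/3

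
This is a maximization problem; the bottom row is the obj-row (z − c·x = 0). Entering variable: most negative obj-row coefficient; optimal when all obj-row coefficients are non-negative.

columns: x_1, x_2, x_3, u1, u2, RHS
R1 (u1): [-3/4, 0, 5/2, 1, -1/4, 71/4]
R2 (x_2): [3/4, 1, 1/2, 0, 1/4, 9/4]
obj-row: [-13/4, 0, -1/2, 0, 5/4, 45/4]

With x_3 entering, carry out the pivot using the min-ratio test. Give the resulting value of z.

27/2

Ratio test on column x_3 — row 1: (71/4)/(5/2) = 71/10; row 2: (9/4)/(1/2) = 9/2. Minimum is 9/2 at row 2 (x_2 leaves); pivot element 1/2.
Pivot on row 2; the obj-row RHS becomes 45/4 − (-1/2)·(9/2) = 27/2.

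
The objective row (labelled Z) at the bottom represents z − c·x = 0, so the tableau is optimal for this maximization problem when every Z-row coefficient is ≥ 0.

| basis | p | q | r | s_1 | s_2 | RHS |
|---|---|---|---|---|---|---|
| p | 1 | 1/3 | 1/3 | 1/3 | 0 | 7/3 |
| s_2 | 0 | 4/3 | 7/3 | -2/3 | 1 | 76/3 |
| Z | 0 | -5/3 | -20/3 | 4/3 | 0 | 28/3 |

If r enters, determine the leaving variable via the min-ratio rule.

p

Column r entries and ratios — p: (7/3)/(1/3) = 7; s_2: (76/3)/(7/3) = 76/7.
Smallest ratio is 7 in the row of p, so p leaves.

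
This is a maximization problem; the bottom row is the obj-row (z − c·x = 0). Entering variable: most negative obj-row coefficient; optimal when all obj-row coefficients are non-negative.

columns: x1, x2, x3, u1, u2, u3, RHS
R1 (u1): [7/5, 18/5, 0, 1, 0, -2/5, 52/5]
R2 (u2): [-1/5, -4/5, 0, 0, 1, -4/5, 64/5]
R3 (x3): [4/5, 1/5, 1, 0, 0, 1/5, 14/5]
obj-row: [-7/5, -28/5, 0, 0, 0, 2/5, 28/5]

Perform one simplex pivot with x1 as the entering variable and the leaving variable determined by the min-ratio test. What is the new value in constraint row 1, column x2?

Ratio test on column x1 — row 1: (52/5)/(7/5) = 52/7; row 2: entry -1/5 ≤ 0; row 3: (14/5)/(4/5) = 7/2. Minimum is 7/2 at row 3 (x3 leaves); pivot element 4/5.
Divide row 3 by 4/5; eliminate column x1 from the other rows.
Row 1 update in column x2: 18/5 − (7/5)·(1/4) = 13/4.

13/4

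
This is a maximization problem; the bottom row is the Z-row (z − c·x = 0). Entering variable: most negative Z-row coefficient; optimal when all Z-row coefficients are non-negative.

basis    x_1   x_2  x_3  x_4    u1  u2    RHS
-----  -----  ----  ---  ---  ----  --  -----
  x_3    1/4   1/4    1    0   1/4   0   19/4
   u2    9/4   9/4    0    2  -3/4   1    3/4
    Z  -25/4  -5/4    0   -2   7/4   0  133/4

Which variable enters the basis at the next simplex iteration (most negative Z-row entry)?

Negative Z-row entries: x_1: -25/4, x_2: -5/4, x_4: -2.
The most negative is -25/4 in column x_1, so x_1 enters.

x_1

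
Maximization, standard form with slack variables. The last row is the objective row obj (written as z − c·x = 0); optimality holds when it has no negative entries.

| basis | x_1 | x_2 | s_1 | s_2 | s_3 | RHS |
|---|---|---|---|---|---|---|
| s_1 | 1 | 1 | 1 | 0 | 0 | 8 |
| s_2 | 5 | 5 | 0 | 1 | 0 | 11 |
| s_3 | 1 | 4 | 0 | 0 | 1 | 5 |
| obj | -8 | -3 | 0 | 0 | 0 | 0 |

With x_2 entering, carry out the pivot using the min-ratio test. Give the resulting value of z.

15/4

Ratio test on column x_2 — row 1: 8/1 = 8; row 2: 11/5 = 11/5; row 3: 5/4 = 5/4. Minimum is 5/4 at row 3 (s_3 leaves); pivot element 4.
Pivot on row 3; the obj-row RHS becomes 0 − (-3)·(5/4) = 15/4.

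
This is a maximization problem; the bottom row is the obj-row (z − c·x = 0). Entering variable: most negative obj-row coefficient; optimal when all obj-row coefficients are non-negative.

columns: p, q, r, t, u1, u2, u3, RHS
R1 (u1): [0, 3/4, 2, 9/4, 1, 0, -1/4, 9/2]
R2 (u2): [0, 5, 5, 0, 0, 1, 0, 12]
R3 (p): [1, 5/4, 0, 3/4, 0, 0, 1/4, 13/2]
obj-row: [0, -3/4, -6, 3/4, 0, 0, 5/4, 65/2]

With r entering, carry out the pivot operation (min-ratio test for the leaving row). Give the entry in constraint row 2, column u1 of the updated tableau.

-5/2

Ratio test on column r — row 1: (9/2)/2 = 9/4; row 2: 12/5 = 12/5; row 3: entry 0 ≤ 0. Minimum is 9/4 at row 1 (u1 leaves); pivot element 2.
Divide row 1 by 2; eliminate column r from the other rows.
Row 2 update in column u1: 0 − 5·(1/2) = -5/2.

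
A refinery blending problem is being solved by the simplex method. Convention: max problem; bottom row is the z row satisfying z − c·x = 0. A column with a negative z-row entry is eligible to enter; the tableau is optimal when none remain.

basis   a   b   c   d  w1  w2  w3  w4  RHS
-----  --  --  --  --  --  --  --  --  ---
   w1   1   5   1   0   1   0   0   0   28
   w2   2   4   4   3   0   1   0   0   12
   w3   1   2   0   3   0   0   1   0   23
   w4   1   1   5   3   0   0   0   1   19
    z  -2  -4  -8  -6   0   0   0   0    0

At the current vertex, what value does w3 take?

w3 is basic (row 3); its value is the RHS of that row, 23.

23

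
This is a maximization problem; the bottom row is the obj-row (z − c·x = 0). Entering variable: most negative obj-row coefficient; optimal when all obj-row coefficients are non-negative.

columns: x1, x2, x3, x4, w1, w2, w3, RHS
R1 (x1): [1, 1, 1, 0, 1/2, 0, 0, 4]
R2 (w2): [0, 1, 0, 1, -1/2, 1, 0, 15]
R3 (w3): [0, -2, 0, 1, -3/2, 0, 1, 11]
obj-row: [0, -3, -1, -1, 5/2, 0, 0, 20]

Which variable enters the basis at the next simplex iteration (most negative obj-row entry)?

Negative obj-row entries: x2: -3, x3: -1, x4: -1.
The most negative is -3 in column x2, so x2 enters.

x2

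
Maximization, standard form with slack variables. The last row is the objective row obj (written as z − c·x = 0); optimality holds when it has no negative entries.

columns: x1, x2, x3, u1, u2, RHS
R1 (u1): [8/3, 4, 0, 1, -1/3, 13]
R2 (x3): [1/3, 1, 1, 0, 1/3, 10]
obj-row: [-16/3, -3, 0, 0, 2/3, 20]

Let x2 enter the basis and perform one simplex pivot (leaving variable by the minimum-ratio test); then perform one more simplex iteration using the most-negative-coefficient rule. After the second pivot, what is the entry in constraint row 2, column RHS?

Ratio test on column x2 — row 1: 13/4 = 13/4; row 2: 10/1 = 10. Minimum is 13/4 at row 1 (u1 leaves); pivot element 4.
Divide row 1 by 4; eliminate column x2 from the other rows.
Second iteration: most negative obj-row entry is -10/3 in column x1, so x1 enters.
Ratio test on column x1 — row 1: (13/4)/(2/3) = 39/8; row 2: entry -1/3 ≤ 0. Minimum is 39/8 at row 1 (x2 leaves); pivot element 2/3.
Divide row 1 by 2/3; eliminate column x1 from the other rows.
After both pivots, the entry at constraint row 2, column RHS is 67/8.

67/8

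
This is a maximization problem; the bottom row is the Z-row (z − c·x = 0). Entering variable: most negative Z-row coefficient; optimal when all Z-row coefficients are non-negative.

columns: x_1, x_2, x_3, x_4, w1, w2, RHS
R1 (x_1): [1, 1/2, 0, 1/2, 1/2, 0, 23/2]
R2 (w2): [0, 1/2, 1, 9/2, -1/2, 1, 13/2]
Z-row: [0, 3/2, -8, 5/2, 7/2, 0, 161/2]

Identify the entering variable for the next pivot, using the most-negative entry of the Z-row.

x_3

Negative Z-row entries: x_3: -8.
The most negative is -8 in column x_3, so x_3 enters.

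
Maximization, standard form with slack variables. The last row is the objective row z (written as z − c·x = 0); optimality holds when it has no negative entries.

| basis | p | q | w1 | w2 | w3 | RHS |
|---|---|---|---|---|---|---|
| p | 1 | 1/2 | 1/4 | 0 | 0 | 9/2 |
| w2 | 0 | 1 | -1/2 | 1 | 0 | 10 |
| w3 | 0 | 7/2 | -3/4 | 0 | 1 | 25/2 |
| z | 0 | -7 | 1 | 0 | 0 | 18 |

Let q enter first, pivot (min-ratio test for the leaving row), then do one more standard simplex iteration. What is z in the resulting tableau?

234/5

Ratio test on column q — row 1: (9/2)/(1/2) = 9; row 2: 10/1 = 10; row 3: (25/2)/(7/2) = 25/7. Minimum is 25/7 at row 3 (w3 leaves); pivot element 7/2.
Pivot on row 3; the z-row RHS becomes 18 − (-7)·(25/7) = 43.
Next entering variable (most negative z-row entry -1/2): w1.
Ratio test on column w1 — row 1: (19/7)/(5/14) = 38/5; row 2: entry -2/7 ≤ 0; row 3: entry -3/14 ≤ 0. Minimum is 38/5 at row 1 (p leaves); pivot element 5/14.
After the second pivot the z-row RHS is 43 − (-1/2)·(38/5) = 234/5.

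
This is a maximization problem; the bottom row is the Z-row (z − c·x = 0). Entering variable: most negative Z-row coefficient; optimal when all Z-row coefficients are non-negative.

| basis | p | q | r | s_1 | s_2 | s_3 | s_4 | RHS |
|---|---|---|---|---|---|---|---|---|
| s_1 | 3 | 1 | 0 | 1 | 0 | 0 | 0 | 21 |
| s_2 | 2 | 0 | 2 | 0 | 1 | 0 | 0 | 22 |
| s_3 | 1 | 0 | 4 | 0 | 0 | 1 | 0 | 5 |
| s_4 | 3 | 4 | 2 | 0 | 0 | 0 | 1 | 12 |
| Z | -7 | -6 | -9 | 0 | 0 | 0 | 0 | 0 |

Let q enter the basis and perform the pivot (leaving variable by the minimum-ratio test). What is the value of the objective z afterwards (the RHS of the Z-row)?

Ratio test on column q — row 1: 21/1 = 21; row 2: entry 0 ≤ 0; row 3: entry 0 ≤ 0; row 4: 12/4 = 3. Minimum is 3 at row 4 (s_4 leaves); pivot element 4.
Pivot on row 4; the Z-row RHS becomes 0 − (-6)·3 = 18.

18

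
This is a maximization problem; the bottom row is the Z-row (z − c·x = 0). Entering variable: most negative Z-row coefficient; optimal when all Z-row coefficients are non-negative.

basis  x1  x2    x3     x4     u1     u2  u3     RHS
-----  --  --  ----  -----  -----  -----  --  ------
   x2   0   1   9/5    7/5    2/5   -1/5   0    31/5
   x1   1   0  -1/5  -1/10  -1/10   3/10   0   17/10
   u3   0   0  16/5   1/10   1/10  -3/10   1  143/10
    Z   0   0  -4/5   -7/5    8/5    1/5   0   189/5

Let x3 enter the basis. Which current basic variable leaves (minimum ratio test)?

Column x3 entries and ratios — x2: (31/5)/(9/5) = 31/9; x1: -1/5 ≤ 0, skip; u3: (143/10)/(16/5) = 143/32.
Smallest ratio is 31/9 in the row of x2, so x2 leaves.

x2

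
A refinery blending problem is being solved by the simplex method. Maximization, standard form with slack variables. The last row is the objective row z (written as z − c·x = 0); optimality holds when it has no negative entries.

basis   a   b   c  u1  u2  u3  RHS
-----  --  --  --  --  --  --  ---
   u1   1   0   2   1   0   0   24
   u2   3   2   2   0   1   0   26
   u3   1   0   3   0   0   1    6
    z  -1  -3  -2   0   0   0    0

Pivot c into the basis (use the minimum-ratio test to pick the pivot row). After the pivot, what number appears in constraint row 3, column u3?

Ratio test on column c — row 1: 24/2 = 12; row 2: 26/2 = 13; row 3: 6/3 = 2. Minimum is 2 at row 3 (u3 leaves); pivot element 3.
Divide row 3 by 3; eliminate column c from the other rows.
In the new row 3, the u3 entry is the old entry divided by the pivot: 1/3 = 1/3.

1/3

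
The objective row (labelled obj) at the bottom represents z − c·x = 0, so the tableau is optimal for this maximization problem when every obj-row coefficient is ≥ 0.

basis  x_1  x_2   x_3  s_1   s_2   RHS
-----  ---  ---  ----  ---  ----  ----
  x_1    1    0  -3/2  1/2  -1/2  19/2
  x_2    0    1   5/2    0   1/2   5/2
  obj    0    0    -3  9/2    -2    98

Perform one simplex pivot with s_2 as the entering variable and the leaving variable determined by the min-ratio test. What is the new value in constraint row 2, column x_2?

2

Ratio test on column s_2 — row 1: entry -1/2 ≤ 0; row 2: (5/2)/(1/2) = 5. Minimum is 5 at row 2 (x_2 leaves); pivot element 1/2.
Divide row 2 by 1/2; eliminate column s_2 from the other rows.
In the new row 2, the x_2 entry is the old entry divided by the pivot: 1/(1/2) = 2.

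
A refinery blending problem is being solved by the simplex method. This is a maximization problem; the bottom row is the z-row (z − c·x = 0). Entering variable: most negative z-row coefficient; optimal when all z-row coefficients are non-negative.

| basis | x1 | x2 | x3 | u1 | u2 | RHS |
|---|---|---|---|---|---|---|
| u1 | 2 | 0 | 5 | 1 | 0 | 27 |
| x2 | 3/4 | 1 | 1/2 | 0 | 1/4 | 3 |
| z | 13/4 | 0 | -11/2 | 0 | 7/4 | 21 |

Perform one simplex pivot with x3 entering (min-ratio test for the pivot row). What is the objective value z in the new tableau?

Ratio test on column x3 — row 1: 27/5 = 27/5; row 2: 3/(1/2) = 6. Minimum is 27/5 at row 1 (u1 leaves); pivot element 5.
Pivot on row 1; the z-row RHS becomes 21 − (-11/2)·(27/5) = 507/10.

507/10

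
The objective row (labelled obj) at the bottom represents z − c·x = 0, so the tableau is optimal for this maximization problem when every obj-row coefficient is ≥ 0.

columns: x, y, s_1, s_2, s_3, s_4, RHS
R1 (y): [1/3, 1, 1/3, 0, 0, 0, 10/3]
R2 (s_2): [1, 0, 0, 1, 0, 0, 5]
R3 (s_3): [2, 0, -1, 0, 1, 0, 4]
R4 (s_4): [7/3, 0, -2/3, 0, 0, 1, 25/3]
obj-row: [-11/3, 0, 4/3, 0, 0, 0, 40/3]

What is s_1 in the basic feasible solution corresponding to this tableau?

s_1 is not in the basis, so in the current basic feasible solution s_1 = 0.

0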